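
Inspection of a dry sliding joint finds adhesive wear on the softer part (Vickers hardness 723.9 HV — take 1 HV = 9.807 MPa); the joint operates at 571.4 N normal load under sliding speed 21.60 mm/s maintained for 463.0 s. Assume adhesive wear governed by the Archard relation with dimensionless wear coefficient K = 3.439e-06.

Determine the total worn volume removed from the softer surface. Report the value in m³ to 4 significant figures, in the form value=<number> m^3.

Every step keeps full precision — intermediates are displayed rounded. Rounded just once to 4 significant digits.
Convert: Sliding speed v = 21.60 mm/s = 0.02160 m/s. Path length L = v·t = 0.02160 m/s × 463.0 s = 10.00 m.
Convert: Hardness H = 723.9 HV × 9.807 MPa/HV = 7099 MPa = 7.099e+09 Pa.
In SI base units, W = 571.4 N, H = 7.099e+09 Pa, K = 3.439e-06.
Archard volume V = K·W·L/H = 3.439e-06 · 571.4 · 10.00 / 7.099e+09 = 2.768e-12 m³.

value=2.768e-12 m^3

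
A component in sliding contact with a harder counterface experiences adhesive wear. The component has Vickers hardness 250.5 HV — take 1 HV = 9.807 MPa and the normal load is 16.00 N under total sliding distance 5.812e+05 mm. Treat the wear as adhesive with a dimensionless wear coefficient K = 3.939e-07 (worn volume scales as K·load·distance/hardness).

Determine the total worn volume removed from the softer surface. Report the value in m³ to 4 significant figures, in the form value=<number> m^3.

value=1.491e-12 m^3

All arithmetic maintains full precision. Displayed values are rounded, and rounded just once to four significant digits.
Distance covered L = 5.812e+05 mm = 581.2 m.
Hardness H = 250.5 HV × 9.807 MPa/HV = 2457 MPa = 2.457e+09 Pa.
Collected in SI base units: W = 16.00 N, H = 2.457e+09 Pa, K = 3.939e-07.
Worn volume V = K·W·L/H = 3.939e-07 · 16.00 · 581.2 / 2.457e+09 = 1.491e-12 m³.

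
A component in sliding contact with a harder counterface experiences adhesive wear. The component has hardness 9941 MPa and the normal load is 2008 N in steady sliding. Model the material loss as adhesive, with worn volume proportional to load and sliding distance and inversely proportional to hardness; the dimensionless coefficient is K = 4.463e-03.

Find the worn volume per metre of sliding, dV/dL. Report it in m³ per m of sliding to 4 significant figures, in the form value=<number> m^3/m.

All arithmetic maintains exact precision; intermediate values are shown rounded; rounded once at the end to 4 significant digits.
Convert: Hardness H = 9941 MPa = 9.941e+09 Pa.
As SI base values: W = 2008 N, H = 9.941e+09 Pa, K = 4.463e-03.
Volumetric rate dV/dL = K·W/H, per unit distance: 4.463e-03 · 2008 / 9.941e+09 = 9.015e-10 m³/m.

value=9.015e-10 m^3/m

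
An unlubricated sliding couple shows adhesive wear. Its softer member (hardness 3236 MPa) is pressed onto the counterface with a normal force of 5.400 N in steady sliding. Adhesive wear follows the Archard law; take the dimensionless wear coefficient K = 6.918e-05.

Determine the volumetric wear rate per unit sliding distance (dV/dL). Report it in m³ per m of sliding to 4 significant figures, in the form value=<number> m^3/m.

value=1.154e-13 m^3/m

Shown intermediates are rounded — all working math keeps full precision, and one last rounding: four significant figures.
Convert: Hardness H = 3236 MPa = 3.236e+09 Pa.
As SI base values: W = 5.400 N, H = 3.236e+09 Pa, K = 6.918e-05.
Volumetric rate dV/dL = K·W/H (no L dependence): 6.918e-05 · 5.400 / 3.236e+09 = 1.154e-13 m³/m.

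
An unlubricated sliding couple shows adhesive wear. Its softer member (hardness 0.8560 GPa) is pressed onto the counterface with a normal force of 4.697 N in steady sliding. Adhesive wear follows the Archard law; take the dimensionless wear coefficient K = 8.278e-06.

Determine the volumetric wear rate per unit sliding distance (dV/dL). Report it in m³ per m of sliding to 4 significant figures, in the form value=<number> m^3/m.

value=4.542e-14 m^3/m

Intermediate values appear rounded — all working math keeps exact precision; one final rounding: 4 significant figures.
Convert: Hardness H = 0.8560 GPa = 8.560e+08 Pa.
As SI base values: W = 4.697 N, H = 8.560e+08 Pa, K = 8.278e-06.
Rate of wear dV/dL = K·W/H, per unit distance: 8.278e-06 · 4.697 / 8.560e+08 = 4.542e-14 m³/m.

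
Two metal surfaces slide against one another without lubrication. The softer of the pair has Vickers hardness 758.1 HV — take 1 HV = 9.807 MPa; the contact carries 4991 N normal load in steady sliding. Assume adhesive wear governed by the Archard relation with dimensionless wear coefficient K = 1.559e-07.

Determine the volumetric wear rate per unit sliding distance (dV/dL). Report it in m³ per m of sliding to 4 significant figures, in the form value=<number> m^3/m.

value=1.047e-13 m^3/m

Intermediates are displayed rounded, and each operation keeps full float precision; rounded just once: four significant digits.
Convert: Hardness H = 758.1 HV × 9.807 MPa/HV = 7435 MPa = 7.435e+09 Pa.
Expressed in SI base units: W = 4991 N, H = 7.435e+09 Pa, K = 1.559e-07.
Wear rate dV/dL = K·W/H, so: 1.559e-07 · 4991 / 7.435e+09 = 1.047e-13 m³/m.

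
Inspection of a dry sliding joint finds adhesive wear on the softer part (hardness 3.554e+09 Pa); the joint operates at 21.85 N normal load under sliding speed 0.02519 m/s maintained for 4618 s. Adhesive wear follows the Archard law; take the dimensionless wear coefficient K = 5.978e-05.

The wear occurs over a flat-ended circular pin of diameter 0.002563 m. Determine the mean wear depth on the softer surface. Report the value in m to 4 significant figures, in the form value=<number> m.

Shown intermediates are rounded. All working math maintains full precision — one last rounding: four significant digits.
The distance L = v·t = 0.02519 m/s × 4618 s = 116.3 m.
Contact area A = π·d²/4 = π·(0.002563 m)²/4 = 5.159e-06 m².
As SI base values: W = 21.85 N, H = 3.554e+09 Pa, K = 5.978e-05.
Worn volume V = K·W·L/H = 5.978e-05 · 21.85 · 116.3 / 3.554e+09 = 4.275e-11 m³.
Wear depth h = V/A = 4.275e-11 / 5.159e-06 = 8.287e-06 m.

value=8.287e-06 m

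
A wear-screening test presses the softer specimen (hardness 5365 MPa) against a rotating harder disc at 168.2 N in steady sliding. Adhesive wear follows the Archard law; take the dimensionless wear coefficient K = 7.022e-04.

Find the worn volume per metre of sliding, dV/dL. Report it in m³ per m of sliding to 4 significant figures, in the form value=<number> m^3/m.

value=2.201e-11 m^3/m

Printed values are rounded, and every step keeps exact precision; one final rounding: 4 significant digits.
Hardness H = 5365 MPa = 5.365e+09 Pa.
In SI base units: W = 168.2 N, H = 5.365e+09 Pa, K = 7.022e-04.
Wear rate dV/dL = K·W/H, per unit distance: 7.022e-04 · 168.2 / 5.365e+09 = 2.201e-11 m³/m.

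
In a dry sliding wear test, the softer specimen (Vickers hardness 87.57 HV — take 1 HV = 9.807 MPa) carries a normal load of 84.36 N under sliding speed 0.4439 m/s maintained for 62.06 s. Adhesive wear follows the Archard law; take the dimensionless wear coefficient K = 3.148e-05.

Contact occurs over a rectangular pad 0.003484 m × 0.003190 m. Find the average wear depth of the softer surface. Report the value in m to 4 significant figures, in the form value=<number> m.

The intermediates are displayed rounded, and all arithmetic carries exact precision; rounded just once: four significant figures.
Total distance L = v·t = 0.4439 m/s × 62.06 s = 27.55 m.
Hardness H = 87.57 HV × 9.807 MPa/HV = 858.8 MPa = 8.588e+08 Pa.
Contact area A = 0.003484 m × 0.003190 m = 1.111e-05 m².
Restated in SI base units: W = 84.36 N, H = 8.588e+08 Pa, K = 3.148e-05.
Archard relation: V = K·W·L/H = 3.148e-05 · 84.36 · 27.55 / 8.588e+08 = 8.519e-11 m³.
Mean wear depth h = V/A = 8.519e-11 / 1.111e-05 = 7.665e-06 m.

value=7.665e-06 m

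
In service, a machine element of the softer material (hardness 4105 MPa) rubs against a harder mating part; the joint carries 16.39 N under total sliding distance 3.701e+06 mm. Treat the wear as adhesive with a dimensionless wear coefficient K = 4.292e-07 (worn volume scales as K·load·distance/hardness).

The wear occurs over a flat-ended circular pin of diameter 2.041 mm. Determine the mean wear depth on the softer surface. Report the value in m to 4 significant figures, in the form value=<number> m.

value=1.939e-06 m

Every step maintains full precision; the intermediates are shown rounded — rounded once at the end: four significant digits.
Convert: Total distance L = 3.701e+06 mm = 3701 m.
Convert: Hardness H = 4105 MPa = 4.105e+09 Pa.
Convert: Pin diameter d = 2.041 mm = 0.002041 m. Contact area A = π·d²/4 = π·(0.002041 m)²/4 = 3.272e-06 m².
As SI base values: W = 16.39 N, H = 4.105e+09 Pa, K = 4.292e-07.
Volume removed: V = K·W·L/H = 4.292e-07 · 16.39 · 3701 / 4.105e+09 = 6.342e-12 m³.
Mean depth h = V/A = 6.342e-12 / 3.272e-06 = 1.939e-06 m.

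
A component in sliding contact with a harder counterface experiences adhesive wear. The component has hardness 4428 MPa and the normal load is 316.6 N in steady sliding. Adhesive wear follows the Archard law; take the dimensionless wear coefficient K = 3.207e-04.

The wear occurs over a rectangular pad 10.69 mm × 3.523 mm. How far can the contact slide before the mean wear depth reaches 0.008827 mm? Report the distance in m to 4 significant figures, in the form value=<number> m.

Each operation carries full float precision. Printed values are rounded, and rounded just once, at 4 significant digits.
Convert: Hardness H = 4428 MPa = 4.428e+09 Pa.
Convert: Pad sides 10.69 mm × 3.523 mm = 0.01069 m × 0.003523 m. Contact area A = 0.01069 m × 0.003523 m = 3.766e-05 m².
Convert: Depth limit h_lim = 0.008827 mm = 8.827e-06 m.
As SI base values: W = 316.6 N, H = 4.428e+09 Pa, K = 3.207e-04.
Wearable volume V_lim = h_lim·A = 8.827e-06 · 3.766e-05 = 3.324e-10 m³.
So the life L = V_lim·H/(K·W) = 3.324e-10 · 4.428e+09 / (3.207e-04 · 316.6) = 14.50 m.

value=14.50 m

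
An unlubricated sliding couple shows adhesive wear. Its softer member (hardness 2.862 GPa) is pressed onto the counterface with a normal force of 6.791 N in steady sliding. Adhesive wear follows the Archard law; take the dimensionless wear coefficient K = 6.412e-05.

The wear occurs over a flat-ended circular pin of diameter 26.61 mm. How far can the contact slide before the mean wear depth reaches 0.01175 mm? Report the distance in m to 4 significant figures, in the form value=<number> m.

value=4.295e+04 m

The intermediates are shown rounded, and each operation keeps full float precision; rounded just once: 4 significant figures.
Convert: Hardness H = 2.862 GPa = 2.862e+09 Pa.
Convert: Pin diameter d = 26.61 mm = 0.02661 m. Contact area A = π·d²/4 = π·(0.02661 m)²/4 = 5.561e-04 m².
Convert: Depth limit h_lim = 0.01175 mm = 1.175e-05 m.
Expressed in SI base units: W = 6.791 N, H = 2.862e+09 Pa, K = 6.412e-05.
Allowed volume V_lim = h_lim·A = 1.175e-05 · 5.561e-04 = 6.535e-09 m³.
Life L = V_lim·H/(K·W) = 6.535e-09 · 2.862e+09 / (6.412e-05 · 6.791) = 4.295e+04 m.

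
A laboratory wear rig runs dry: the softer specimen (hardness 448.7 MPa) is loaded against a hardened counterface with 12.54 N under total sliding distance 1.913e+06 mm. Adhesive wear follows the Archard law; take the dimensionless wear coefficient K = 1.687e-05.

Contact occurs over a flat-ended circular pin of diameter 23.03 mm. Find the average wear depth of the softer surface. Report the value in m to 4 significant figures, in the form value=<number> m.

Quoted intermediates are rounded. The computation holds full precision — one final rounding: four significant figures.
Convert: Distance L = 1.913e+06 mm = 1913 m.
Convert: Hardness H = 448.7 MPa = 4.487e+08 Pa.
Convert: Pin diameter d = 23.03 mm = 0.02303 m. Contact area A = π·d²/4 = π·(0.02303 m)²/4 = 4.166e-04 m².
Restated in SI base units: W = 12.54 N, H = 4.487e+08 Pa, K = 1.687e-05.
Wear volume V = K·W·L/H = 1.687e-05 · 12.54 · 1913 / 4.487e+08 = 9.019e-10 m³.
Average depth h = V/A = 9.019e-10 / 4.166e-04 = 2.165e-06 m.

value=2.165e-06 m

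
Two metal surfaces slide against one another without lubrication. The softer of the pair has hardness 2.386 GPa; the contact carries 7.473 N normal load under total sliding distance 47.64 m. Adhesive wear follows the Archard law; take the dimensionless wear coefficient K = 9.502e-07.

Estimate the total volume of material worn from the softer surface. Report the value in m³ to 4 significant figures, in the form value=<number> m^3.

value=1.418e-13 m^3

All arithmetic holds full float precision, and intermediate values are displayed rounded. Rounded just once to 4 significant figures.
Hardness H = 2.386 GPa = 2.386e+09 Pa.
Collected in SI base units: W = 7.473 N, H = 2.386e+09 Pa, K = 9.502e-07.
Wear volume V = K·W·L/H = 9.502e-07 · 7.473 · 47.64 / 2.386e+09 = 1.418e-13 m³.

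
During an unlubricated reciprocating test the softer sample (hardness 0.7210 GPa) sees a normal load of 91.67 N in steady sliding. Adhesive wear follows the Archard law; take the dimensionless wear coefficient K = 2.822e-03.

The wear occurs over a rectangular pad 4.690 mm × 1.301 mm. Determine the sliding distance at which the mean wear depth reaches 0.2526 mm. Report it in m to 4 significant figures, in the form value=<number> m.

value=4.296 m

Each operation carries full precision, and intermediates appear rounded, and one last rounding: 4 significant figures.
Hardness H = 0.7210 GPa = 7.210e+08 Pa.
Pad sides 4.690 mm × 1.301 mm = 0.004690 m × 0.001301 m. Contact area A = 0.004690 m × 0.001301 m = 6.102e-06 m².
Depth limit h_lim = 0.2526 mm = 2.526e-04 m.
As SI base values: W = 91.67 N, H = 7.210e+08 Pa, K = 2.822e-03.
Wearable volume V_lim = h_lim·A = 2.526e-04 · 6.102e-06 = 1.541e-09 m³.
Inverting, life L = V_lim·H/(K·W) = 1.541e-09 · 7.210e+08 / (2.822e-03 · 91.67) = 4.296 m.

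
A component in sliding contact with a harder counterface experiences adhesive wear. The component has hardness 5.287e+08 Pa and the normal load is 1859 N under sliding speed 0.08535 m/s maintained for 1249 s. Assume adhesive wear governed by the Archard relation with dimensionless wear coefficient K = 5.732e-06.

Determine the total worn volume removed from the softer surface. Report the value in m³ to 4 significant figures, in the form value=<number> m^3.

value=2.149e-09 m^3

All working math maintains full float precision, and printed values are rounded. Rounded just once, at four significant digits.
Sliding distance L = v·t = 0.08535 m/s × 1249 s = 106.6 m.
In SI base units, W = 1859 N, H = 5.287e+08 Pa, K = 5.732e-06.
Apply Archard: V = K·W·L/H = 5.732e-06 · 1859 · 106.6 / 5.287e+08 = 2.149e-09 m³.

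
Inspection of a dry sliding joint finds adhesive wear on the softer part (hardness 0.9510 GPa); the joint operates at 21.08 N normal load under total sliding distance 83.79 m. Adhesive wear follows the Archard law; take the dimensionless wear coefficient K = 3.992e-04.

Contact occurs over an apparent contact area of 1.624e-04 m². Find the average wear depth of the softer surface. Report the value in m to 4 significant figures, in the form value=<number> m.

value=4.565e-06 m

Each operation maintains exact precision. Shown intermediates are rounded, and a single final rounding: 4 significant digits.
Hardness H = 0.9510 GPa = 9.510e+08 Pa.
In SI base units: W = 21.08 N, H = 9.510e+08 Pa, K = 3.992e-04.
The Archard volume V = K·W·L/H = 3.992e-04 · 21.08 · 83.79 / 9.510e+08 = 7.414e-10 m³.
Depth h = V/A = 7.414e-10 / 1.624e-04 = 4.565e-06 m.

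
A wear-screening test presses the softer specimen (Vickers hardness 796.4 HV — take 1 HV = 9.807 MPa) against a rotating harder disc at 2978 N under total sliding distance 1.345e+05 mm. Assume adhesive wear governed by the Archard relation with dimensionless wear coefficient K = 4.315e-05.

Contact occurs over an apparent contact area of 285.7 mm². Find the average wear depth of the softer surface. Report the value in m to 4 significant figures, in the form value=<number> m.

Shown intermediates are rounded, and every step keeps exact precision; one last rounding: four significant figures.
Convert: Distance L = 1.345e+05 mm = 134.5 m.
Convert: Hardness H = 796.4 HV × 9.807 MPa/HV = 7810 MPa = 7.810e+09 Pa.
Convert: Contact area A = 285.7 mm² = 2.857e-04 m².
As SI base values: W = 2978 N, H = 7.810e+09 Pa, K = 4.315e-05.
By Archard's law, V = K·W·L/H = 4.315e-05 · 2978 · 134.5 / 7.810e+09 = 2.213e-09 m³.
Depth h = V/A = 2.213e-09 / 2.857e-04 = 7.746e-06 m.

value=7.746e-06 m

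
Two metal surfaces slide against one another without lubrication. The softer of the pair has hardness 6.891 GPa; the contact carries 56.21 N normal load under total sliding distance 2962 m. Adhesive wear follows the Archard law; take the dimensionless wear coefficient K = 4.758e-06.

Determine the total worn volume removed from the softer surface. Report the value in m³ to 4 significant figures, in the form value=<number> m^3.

value=1.150e-10 m^3

Shown intermediates are rounded — the computation runs at full precision. Rounded once at the end to four significant figures.
Convert: Hardness H = 6.891 GPa = 6.891e+09 Pa.
Expressed in SI base units: W = 56.21 N, H = 6.891e+09 Pa, K = 4.758e-06.
Worn volume V = K·W·L/H = 4.758e-06 · 56.21 · 2962 / 6.891e+09 = 1.150e-10 m³.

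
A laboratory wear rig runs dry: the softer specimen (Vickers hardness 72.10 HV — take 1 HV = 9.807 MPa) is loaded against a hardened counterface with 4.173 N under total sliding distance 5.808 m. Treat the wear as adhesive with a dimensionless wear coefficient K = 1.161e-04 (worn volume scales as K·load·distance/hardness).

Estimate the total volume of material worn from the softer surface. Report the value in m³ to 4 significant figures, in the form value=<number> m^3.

value=3.980e-12 m^3

The algebra carries full precision; displayed values are rounded — a single final rounding to four significant digits.
Convert: Hardness H = 72.10 HV × 9.807 MPa/HV = 707.1 MPa = 7.071e+08 Pa.
Expressed in SI base units: W = 4.173 N, H = 7.071e+08 Pa, K = 1.161e-04.
Archard relation: V = K·W·L/H = 1.161e-04 · 4.173 · 5.808 / 7.071e+08 = 3.980e-12 m³.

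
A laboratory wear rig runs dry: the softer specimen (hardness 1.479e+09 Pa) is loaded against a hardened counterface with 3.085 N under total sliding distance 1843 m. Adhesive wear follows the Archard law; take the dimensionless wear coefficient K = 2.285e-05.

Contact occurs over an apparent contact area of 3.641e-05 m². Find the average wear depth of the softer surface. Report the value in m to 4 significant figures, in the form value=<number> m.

Shown intermediates are rounded. The computation runs at full float precision; one last rounding: four significant figures.
Working in SI base units: W = 3.085 N, H = 1.479e+09 Pa, K = 2.285e-05.
Archard relation: V = K·W·L/H = 2.285e-05 · 3.085 · 1843 / 1.479e+09 = 8.784e-11 m³.
Depth h = V/A = 8.784e-11 / 3.641e-05 = 2.413e-06 m.

value=2.413e-06 m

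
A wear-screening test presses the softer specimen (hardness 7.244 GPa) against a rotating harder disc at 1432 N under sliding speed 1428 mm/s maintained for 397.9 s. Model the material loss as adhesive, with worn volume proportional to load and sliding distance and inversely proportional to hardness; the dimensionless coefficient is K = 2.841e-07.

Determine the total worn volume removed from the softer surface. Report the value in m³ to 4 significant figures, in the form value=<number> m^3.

The intermediates are displayed rounded — all working math holds exact precision, and a lone final rounding, at four significant digits.
Convert: Sliding speed v = 1428 mm/s = 1.428 m/s. Path length L = v·t = 1.428 m/s × 397.9 s = 568.2 m.
Convert: Hardness H = 7.244 GPa = 7.244e+09 Pa.
In SI base units, W = 1432 N, H = 7.244e+09 Pa, K = 2.841e-07.
Archard relation: V = K·W·L/H = 2.841e-07 · 1432 · 568.2 / 7.244e+09 = 3.191e-11 m³.

value=3.191e-11 m^3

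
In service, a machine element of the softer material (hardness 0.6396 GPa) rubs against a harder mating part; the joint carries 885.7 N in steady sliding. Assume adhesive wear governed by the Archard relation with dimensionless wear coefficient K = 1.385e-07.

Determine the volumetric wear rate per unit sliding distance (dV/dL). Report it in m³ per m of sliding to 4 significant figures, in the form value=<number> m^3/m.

Every step runs at full float precision — intermediates are shown rounded; a lone final rounding to four significant figures.
Hardness H = 0.6396 GPa = 6.396e+08 Pa.
As SI base values: W = 885.7 N, H = 6.396e+08 Pa, K = 1.385e-07.
The wear rate dV/dL = K·W/H: 1.385e-07 · 885.7 / 6.396e+08 = 1.918e-13 m³/m.

value=1.918e-13 m^3/m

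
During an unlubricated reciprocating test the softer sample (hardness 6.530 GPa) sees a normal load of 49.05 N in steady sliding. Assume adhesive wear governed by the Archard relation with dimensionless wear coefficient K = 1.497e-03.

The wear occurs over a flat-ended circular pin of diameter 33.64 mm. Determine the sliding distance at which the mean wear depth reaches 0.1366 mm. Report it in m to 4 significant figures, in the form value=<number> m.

value=1.080e+04 m

The intermediates appear rounded. The computation runs at exact precision — rounded just once, at four significant figures.
Hardness H = 6.530 GPa = 6.530e+09 Pa.
Pin diameter d = 33.64 mm = 0.03364 m. Contact area A = π·d²/4 = π·(0.03364 m)²/4 = 8.888e-04 m².
Depth limit h_lim = 0.1366 mm = 1.366e-04 m.
SI base units throughout: W = 49.05 N, H = 6.530e+09 Pa, K = 1.497e-03.
Limit volume V_lim = h_lim·A = 1.366e-04 · 8.888e-04 = 1.214e-07 m³.
Life L = V_lim·H/(K·W) = 1.214e-07 · 6.530e+09 / (1.497e-03 · 49.05) = 1.080e+04 m.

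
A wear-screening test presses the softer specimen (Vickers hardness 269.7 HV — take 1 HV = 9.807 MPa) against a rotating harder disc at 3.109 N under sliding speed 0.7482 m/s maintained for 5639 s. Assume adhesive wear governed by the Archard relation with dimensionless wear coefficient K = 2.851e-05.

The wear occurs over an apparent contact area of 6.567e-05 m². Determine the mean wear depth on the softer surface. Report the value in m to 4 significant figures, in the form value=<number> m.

value=2.153e-06 m

Every step keeps full float precision, and intermediates are shown rounded. Rounded once at the end to four significant figures.
Sliding distance L = v·t = 0.7482 m/s × 5639 s = 4219 m.
Hardness H = 269.7 HV × 9.807 MPa/HV = 2645 MPa = 2.645e+09 Pa.
In SI base units: W = 3.109 N, H = 2.645e+09 Pa, K = 2.851e-05.
Apply Archard: V = K·W·L/H = 2.851e-05 · 3.109 · 4219 / 2.645e+09 = 1.414e-10 m³.
Average depth h = V/A = 1.414e-10 / 6.567e-05 = 2.153e-06 m.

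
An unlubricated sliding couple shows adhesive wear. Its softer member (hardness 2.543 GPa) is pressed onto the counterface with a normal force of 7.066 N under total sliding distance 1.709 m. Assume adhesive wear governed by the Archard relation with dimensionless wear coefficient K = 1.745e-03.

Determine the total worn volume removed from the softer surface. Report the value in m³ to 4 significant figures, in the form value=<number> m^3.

value=8.286e-12 m^3

All arithmetic holds exact precision — displayed values are rounded; one last rounding: 4 significant digits.
Convert: Hardness H = 2.543 GPa = 2.543e+09 Pa.
As SI base values: W = 7.066 N, H = 2.543e+09 Pa, K = 1.745e-03.
Apply Archard: V = K·W·L/H = 1.745e-03 · 7.066 · 1.709 / 2.543e+09 = 8.286e-12 m³.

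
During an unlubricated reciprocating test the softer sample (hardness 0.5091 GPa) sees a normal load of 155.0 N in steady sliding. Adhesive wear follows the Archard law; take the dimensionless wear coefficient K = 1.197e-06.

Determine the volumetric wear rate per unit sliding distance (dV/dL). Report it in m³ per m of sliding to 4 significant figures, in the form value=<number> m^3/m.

Every step keeps exact precision — intermediate values are printed rounded; one last rounding: four significant digits.
Convert: Hardness H = 0.5091 GPa = 5.091e+08 Pa.
In SI base units: W = 155.0 N, H = 5.091e+08 Pa, K = 1.197e-06.
Volumetric rate dV/dL = K·W/H (no L dependence): 1.197e-06 · 155.0 / 5.091e+08 = 3.644e-13 m³/m.

value=3.644e-13 m^3/m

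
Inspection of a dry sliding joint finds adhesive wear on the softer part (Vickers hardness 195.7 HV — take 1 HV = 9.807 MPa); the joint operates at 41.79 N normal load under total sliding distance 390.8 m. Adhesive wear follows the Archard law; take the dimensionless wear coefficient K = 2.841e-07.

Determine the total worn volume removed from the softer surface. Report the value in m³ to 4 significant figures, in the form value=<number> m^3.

Shown intermediates are rounded; every step maintains exact precision. Rounded once at the end: four significant digits.
Hardness H = 195.7 HV × 9.807 MPa/HV = 1919 MPa = 1.919e+09 Pa.
In SI base units: W = 41.79 N, H = 1.919e+09 Pa, K = 2.841e-07.
Wear volume V = K·W·L/H = 2.841e-07 · 41.79 · 390.8 / 1.919e+09 = 2.418e-12 m³.

value=2.418e-12 m^3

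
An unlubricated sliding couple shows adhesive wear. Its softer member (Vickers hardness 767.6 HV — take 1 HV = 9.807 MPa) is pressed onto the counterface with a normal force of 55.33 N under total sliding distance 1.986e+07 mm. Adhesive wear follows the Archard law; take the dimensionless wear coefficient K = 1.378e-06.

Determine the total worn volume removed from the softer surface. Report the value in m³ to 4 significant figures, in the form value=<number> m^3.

value=2.011e-10 m^3

The intermediates are shown rounded. Each operation runs at exact precision. Rounded once at the end, at 4 significant figures.
Sliding distance L = 1.986e+07 mm = 1.986e+04 m.
Hardness H = 767.6 HV × 9.807 MPa/HV = 7528 MPa = 7.528e+09 Pa.
Restated in SI base units: W = 55.33 N, H = 7.528e+09 Pa, K = 1.378e-06.
Apply Archard: V = K·W·L/H = 1.378e-06 · 55.33 · 1.986e+04 / 7.528e+09 = 2.011e-10 m³.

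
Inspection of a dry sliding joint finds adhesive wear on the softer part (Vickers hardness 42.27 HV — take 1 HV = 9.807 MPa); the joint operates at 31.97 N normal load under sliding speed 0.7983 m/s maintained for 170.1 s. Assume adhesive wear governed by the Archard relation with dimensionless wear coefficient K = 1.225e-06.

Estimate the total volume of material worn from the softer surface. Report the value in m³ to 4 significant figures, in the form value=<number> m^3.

The computation keeps full float precision — displayed values are rounded; a lone final rounding, at four significant figures.
Path length L = v·t = 0.7983 m/s × 170.1 s = 135.8 m.
Hardness H = 42.27 HV × 9.807 MPa/HV = 414.5 MPa = 4.145e+08 Pa.
In SI base units, W = 31.97 N, H = 4.145e+08 Pa, K = 1.225e-06.
By Archard's law, V = K·W·L/H = 1.225e-06 · 31.97 · 135.8 / 4.145e+08 = 1.283e-11 m³.

value=1.283e-11 m^3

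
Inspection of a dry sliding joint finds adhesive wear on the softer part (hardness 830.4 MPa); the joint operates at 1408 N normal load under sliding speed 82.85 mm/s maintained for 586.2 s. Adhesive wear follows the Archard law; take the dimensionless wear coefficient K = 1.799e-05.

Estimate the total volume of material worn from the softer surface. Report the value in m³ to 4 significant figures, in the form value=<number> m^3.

Intermediates appear rounded; all working math carries full precision — rounded just once, at four significant digits.
Sliding speed v = 82.85 mm/s = 0.08285 m/s. Distance L = v·t = 0.08285 m/s × 586.2 s = 48.57 m.
Hardness H = 830.4 MPa = 8.304e+08 Pa.
SI base units throughout: W = 1408 N, H = 8.304e+08 Pa, K = 1.799e-05.
Archard relation: V = K·W·L/H = 1.799e-05 · 1408 · 48.57 / 8.304e+08 = 1.481e-09 m³.

value=1.481e-09 m^3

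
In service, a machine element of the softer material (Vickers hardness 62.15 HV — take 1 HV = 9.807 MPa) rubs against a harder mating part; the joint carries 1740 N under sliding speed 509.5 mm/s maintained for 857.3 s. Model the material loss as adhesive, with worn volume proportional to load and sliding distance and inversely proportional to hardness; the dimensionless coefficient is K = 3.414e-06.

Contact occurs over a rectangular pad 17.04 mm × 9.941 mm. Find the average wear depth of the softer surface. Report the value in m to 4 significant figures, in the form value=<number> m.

All arithmetic carries full precision — the intermediates are displayed rounded; rounded just once, at four significant figures.
Convert: Sliding speed v = 509.5 mm/s = 0.5095 m/s. Path length L = v·t = 0.5095 m/s × 857.3 s = 436.8 m.
Convert: Hardness H = 62.15 HV × 9.807 MPa/HV = 609.5 MPa = 6.095e+08 Pa.
Convert: Pad sides 17.04 mm × 9.941 mm = 0.01704 m × 0.009941 m. Contact area A = 0.01704 m × 0.009941 m = 1.694e-04 m².
Collected in SI base units: W = 1740 N, H = 6.095e+08 Pa, K = 3.414e-06.
Archard relation: V = K·W·L/H = 3.414e-06 · 1740 · 436.8 / 6.095e+08 = 4.257e-09 m³.
Average depth h = V/A = 4.257e-09 / 1.694e-04 = 2.513e-05 m.

value=2.513e-05 m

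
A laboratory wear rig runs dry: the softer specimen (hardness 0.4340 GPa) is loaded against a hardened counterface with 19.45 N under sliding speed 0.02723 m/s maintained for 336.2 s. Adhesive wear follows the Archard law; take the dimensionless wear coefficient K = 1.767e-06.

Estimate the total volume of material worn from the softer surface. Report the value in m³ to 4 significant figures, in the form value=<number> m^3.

Intermediate values appear rounded; the algebra runs at full float precision — a single final rounding: 4 significant digits.
Convert: Total distance L = v·t = 0.02723 m/s × 336.2 s = 9.155 m.
Convert: Hardness H = 0.4340 GPa = 4.340e+08 Pa.
In SI base units, W = 19.45 N, H = 4.340e+08 Pa, K = 1.767e-06.
Worn volume V = K·W·L/H = 1.767e-06 · 19.45 · 9.155 / 4.340e+08 = 7.250e-13 m³.

value=7.250e-13 m^3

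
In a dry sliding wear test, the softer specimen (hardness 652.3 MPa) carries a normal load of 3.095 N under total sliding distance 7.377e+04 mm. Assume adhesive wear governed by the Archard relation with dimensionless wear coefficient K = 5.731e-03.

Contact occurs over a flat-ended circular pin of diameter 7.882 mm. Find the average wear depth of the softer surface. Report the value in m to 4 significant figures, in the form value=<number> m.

Each operation runs at full float precision, and intermediates are shown rounded, and rounded once at the end: four significant figures.
Convert: Sliding distance L = 7.377e+04 mm = 73.77 m.
Convert: Hardness H = 652.3 MPa = 6.523e+08 Pa.
Convert: Pin diameter d = 7.882 mm = 0.007882 m. Contact area A = π·d²/4 = π·(0.007882 m)²/4 = 4.879e-05 m².
Expressed in SI base units: W = 3.095 N, H = 6.523e+08 Pa, K = 5.731e-03.
Archard relation: V = K·W·L/H = 5.731e-03 · 3.095 · 73.77 / 6.523e+08 = 2.006e-09 m³.
Average depth h = V/A = 2.006e-09 / 4.879e-05 = 4.111e-05 m.

value=4.111e-05 m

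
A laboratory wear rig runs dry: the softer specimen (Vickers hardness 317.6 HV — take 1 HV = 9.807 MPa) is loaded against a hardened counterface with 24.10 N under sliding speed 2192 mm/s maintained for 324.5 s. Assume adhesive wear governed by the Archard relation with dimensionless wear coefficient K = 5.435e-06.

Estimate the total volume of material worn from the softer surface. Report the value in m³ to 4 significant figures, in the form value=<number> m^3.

Printed values are rounded. The algebra keeps full precision — rounded just once: four significant digits.
Sliding speed v = 2192 mm/s = 2.192 m/s. Total distance L = v·t = 2.192 m/s × 324.5 s = 711.3 m.
Hardness H = 317.6 HV × 9.807 MPa/HV = 3115 MPa = 3.115e+09 Pa.
Restated in SI base units: W = 24.10 N, H = 3.115e+09 Pa, K = 5.435e-06.
Volume removed: V = K·W·L/H = 5.435e-06 · 24.10 · 711.3 / 3.115e+09 = 2.991e-11 m³.

value=2.991e-11 m^3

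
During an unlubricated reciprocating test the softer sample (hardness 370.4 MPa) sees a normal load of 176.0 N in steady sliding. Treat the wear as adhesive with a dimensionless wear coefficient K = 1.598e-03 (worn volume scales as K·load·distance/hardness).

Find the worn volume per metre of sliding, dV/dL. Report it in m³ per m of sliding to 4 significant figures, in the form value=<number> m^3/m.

value=7.593e-10 m^3/m

Displayed values are rounded, and each operation maintains full precision. Rounded just once: four significant digits.
Convert: Hardness H = 370.4 MPa = 3.704e+08 Pa.
Restated in SI base units: W = 176.0 N, H = 3.704e+08 Pa, K = 1.598e-03.
Sliding wear rate dV/dL = K·W/H — distance-free: 1.598e-03 · 176.0 / 3.704e+08 = 7.593e-10 m³/m.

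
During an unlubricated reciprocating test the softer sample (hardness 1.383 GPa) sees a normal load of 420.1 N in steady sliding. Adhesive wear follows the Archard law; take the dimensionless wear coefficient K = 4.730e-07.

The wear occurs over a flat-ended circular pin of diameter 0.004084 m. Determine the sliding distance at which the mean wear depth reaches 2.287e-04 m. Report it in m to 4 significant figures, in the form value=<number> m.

value=2.085e+04 m

The computation maintains exact precision. Displayed values are rounded — rounded once at the end: 4 significant figures.
Convert: Hardness H = 1.383 GPa = 1.383e+09 Pa.
Convert: Contact area A = π·d²/4 = π·(0.004084 m)²/4 = 1.310e-05 m².
Working in SI base units: W = 420.1 N, H = 1.383e+09 Pa, K = 4.730e-07.
Wearable volume V_lim = h_lim·A = 2.287e-04 · 1.310e-05 = 2.996e-09 m³.
Thus life L = V_lim·H/(K·W) = 2.996e-09 · 1.383e+09 / (4.730e-07 · 420.1) = 2.085e+04 m.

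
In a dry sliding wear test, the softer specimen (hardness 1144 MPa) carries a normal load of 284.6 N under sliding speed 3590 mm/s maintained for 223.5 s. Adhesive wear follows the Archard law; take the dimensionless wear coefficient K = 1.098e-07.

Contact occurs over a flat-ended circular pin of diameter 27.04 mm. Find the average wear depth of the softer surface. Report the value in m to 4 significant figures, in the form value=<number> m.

Intermediate values are shown rounded; every step maintains full float precision, and a single final rounding to four significant digits.
Sliding speed v = 3590 mm/s = 3.590 m/s. Total distance L = v·t = 3.590 m/s × 223.5 s = 802.4 m.
Hardness H = 1144 MPa = 1.144e+09 Pa.
Pin diameter d = 27.04 mm = 0.02704 m. Contact area A = π·d²/4 = π·(0.02704 m)²/4 = 5.743e-04 m².
As SI base values: W = 284.6 N, H = 1.144e+09 Pa, K = 1.098e-07.
Archard volume V = K·W·L/H = 1.098e-07 · 284.6 · 802.4 / 1.144e+09 = 2.192e-11 m³.
Wear depth h = V/A = 2.192e-11 / 5.743e-04 = 3.817e-08 m.

value=3.817e-08 m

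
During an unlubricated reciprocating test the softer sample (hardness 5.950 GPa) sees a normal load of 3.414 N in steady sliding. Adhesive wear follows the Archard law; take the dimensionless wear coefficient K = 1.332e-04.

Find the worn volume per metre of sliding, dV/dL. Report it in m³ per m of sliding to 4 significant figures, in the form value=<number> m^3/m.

value=7.643e-14 m^3/m

All working math maintains full precision; the intermediates are displayed rounded — a single final rounding to four significant digits.
Convert: Hardness H = 5.950 GPa = 5.950e+09 Pa.
Working in SI base units: W = 3.414 N, H = 5.950e+09 Pa, K = 1.332e-04.
Volumetric rate dV/dL = K·W/H (no L dependence): 1.332e-04 · 3.414 / 5.950e+09 = 7.643e-14 m³/m.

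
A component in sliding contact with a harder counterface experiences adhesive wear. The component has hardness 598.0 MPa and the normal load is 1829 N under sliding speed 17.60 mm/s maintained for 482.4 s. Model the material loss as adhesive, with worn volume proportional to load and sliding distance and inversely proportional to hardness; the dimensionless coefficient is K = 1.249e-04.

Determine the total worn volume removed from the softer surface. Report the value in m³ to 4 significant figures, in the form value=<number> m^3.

value=3.243e-09 m^3

The algebra holds exact precision; intermediate values are displayed rounded — a single final rounding: 4 significant figures.
Sliding speed v = 17.60 mm/s = 0.01760 m/s. Total distance L = v·t = 0.01760 m/s × 482.4 s = 8.490 m.
Hardness H = 598.0 MPa = 5.980e+08 Pa.
In SI base units, W = 1829 N, H = 5.980e+08 Pa, K = 1.249e-04.
Archard volume V = K·W·L/H = 1.249e-04 · 1829 · 8.490 / 5.980e+08 = 3.243e-09 m³.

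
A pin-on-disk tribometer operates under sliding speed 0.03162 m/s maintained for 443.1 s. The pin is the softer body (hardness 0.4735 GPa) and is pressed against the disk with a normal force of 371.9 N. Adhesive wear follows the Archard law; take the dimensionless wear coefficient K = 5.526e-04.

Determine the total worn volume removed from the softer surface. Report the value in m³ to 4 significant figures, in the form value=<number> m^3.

The computation runs at full float precision; displayed values are rounded; rounded just once, at 4 significant figures.
Convert: The distance L = v·t = 0.03162 m/s × 443.1 s = 14.01 m.
Convert: Hardness H = 0.4735 GPa = 4.735e+08 Pa.
Expressed in SI base units: W = 371.9 N, H = 4.735e+08 Pa, K = 5.526e-04.
Volume removed: V = K·W·L/H = 5.526e-04 · 371.9 · 14.01 / 4.735e+08 = 6.081e-09 m³.

value=6.081e-09 m^3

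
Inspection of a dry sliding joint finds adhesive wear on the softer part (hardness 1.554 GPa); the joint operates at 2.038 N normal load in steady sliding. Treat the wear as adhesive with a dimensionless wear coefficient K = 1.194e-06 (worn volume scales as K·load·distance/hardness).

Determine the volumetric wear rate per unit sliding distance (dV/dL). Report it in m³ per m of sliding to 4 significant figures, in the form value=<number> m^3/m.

value=1.566e-15 m^3/m

The intermediates are shown rounded — all arithmetic carries full float precision, and rounded just once, at four significant digits.
Convert: Hardness H = 1.554 GPa = 1.554e+09 Pa.
In SI base units: W = 2.038 N, H = 1.554e+09 Pa, K = 1.194e-06.
Sliding wear rate dV/dL = K·W/H (no L dependence): 1.194e-06 · 2.038 / 1.554e+09 = 1.566e-15 m³/m.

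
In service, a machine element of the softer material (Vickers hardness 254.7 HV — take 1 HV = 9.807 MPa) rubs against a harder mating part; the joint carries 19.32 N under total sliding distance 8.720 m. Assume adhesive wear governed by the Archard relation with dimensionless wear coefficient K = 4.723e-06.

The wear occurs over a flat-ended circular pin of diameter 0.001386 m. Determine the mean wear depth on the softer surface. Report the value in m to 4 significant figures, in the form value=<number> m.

value=2.111e-07 m

Each operation holds exact precision — intermediate values appear rounded. Rounded once at the end to four significant figures.
Hardness H = 254.7 HV × 9.807 MPa/HV = 2498 MPa = 2.498e+09 Pa.
Contact area A = π·d²/4 = π·(0.001386 m)²/4 = 1.509e-06 m².
Expressed in SI base units: W = 19.32 N, H = 2.498e+09 Pa, K = 4.723e-06.
Wear volume V = K·W·L/H = 4.723e-06 · 19.32 · 8.720 / 2.498e+09 = 3.185e-13 m³.
Average depth h = V/A = 3.185e-13 / 1.509e-06 = 2.111e-07 m.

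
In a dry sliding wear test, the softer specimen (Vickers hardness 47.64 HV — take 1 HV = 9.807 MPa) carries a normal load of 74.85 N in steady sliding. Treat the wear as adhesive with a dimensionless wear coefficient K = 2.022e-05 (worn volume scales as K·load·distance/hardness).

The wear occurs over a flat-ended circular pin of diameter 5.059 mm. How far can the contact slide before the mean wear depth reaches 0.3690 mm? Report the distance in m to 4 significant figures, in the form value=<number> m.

Intermediate values are printed rounded; the algebra runs at full precision, and one final rounding to four significant digits.
Hardness H = 47.64 HV × 9.807 MPa/HV = 467.2 MPa = 4.672e+08 Pa.
Pin diameter d = 5.059 mm = 0.005059 m. Contact area A = π·d²/4 = π·(0.005059 m)²/4 = 2.010e-05 m².
Depth limit h_lim = 0.3690 mm = 3.690e-04 m.
In SI base units: W = 74.85 N, H = 4.672e+08 Pa, K = 2.022e-05.
Wearable volume V_lim = h_lim·A = 3.690e-04 · 2.010e-05 = 7.417e-09 m³.
So the life L = V_lim·H/(K·W) = 7.417e-09 · 4.672e+08 / (2.022e-05 · 74.85) = 2290 m.

value=2290 m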